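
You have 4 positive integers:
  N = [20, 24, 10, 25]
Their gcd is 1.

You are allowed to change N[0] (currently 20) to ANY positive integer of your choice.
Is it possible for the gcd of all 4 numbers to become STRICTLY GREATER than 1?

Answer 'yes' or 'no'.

Answer: no

Derivation:
Current gcd = 1
gcd of all OTHER numbers (without N[0]=20): gcd([24, 10, 25]) = 1
The new gcd after any change is gcd(1, new_value).
This can be at most 1.
Since 1 = old gcd 1, the gcd can only stay the same or decrease.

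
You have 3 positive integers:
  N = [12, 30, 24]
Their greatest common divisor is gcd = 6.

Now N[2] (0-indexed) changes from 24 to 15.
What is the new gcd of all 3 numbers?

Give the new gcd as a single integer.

Answer: 3

Derivation:
Numbers: [12, 30, 24], gcd = 6
Change: index 2, 24 -> 15
gcd of the OTHER numbers (without index 2): gcd([12, 30]) = 6
New gcd = gcd(g_others, new_val) = gcd(6, 15) = 3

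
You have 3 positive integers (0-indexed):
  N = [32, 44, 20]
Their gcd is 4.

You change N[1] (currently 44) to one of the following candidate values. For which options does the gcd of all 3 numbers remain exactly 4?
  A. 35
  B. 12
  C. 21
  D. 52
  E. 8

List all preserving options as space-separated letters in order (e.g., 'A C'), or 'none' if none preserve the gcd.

Old gcd = 4; gcd of others (without N[1]) = 4
New gcd for candidate v: gcd(4, v). Preserves old gcd iff gcd(4, v) = 4.
  Option A: v=35, gcd(4,35)=1 -> changes
  Option B: v=12, gcd(4,12)=4 -> preserves
  Option C: v=21, gcd(4,21)=1 -> changes
  Option D: v=52, gcd(4,52)=4 -> preserves
  Option E: v=8, gcd(4,8)=4 -> preserves

Answer: B D E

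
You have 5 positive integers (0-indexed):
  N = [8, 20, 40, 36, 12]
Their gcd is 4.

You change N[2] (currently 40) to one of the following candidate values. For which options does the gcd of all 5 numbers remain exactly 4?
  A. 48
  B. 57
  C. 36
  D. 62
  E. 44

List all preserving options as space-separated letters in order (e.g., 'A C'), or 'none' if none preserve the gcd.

Old gcd = 4; gcd of others (without N[2]) = 4
New gcd for candidate v: gcd(4, v). Preserves old gcd iff gcd(4, v) = 4.
  Option A: v=48, gcd(4,48)=4 -> preserves
  Option B: v=57, gcd(4,57)=1 -> changes
  Option C: v=36, gcd(4,36)=4 -> preserves
  Option D: v=62, gcd(4,62)=2 -> changes
  Option E: v=44, gcd(4,44)=4 -> preserves

Answer: A C E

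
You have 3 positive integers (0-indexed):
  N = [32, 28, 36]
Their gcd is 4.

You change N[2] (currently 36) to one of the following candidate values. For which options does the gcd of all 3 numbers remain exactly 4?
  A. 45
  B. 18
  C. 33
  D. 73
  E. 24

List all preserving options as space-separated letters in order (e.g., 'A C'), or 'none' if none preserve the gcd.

Answer: E

Derivation:
Old gcd = 4; gcd of others (without N[2]) = 4
New gcd for candidate v: gcd(4, v). Preserves old gcd iff gcd(4, v) = 4.
  Option A: v=45, gcd(4,45)=1 -> changes
  Option B: v=18, gcd(4,18)=2 -> changes
  Option C: v=33, gcd(4,33)=1 -> changes
  Option D: v=73, gcd(4,73)=1 -> changes
  Option E: v=24, gcd(4,24)=4 -> preserves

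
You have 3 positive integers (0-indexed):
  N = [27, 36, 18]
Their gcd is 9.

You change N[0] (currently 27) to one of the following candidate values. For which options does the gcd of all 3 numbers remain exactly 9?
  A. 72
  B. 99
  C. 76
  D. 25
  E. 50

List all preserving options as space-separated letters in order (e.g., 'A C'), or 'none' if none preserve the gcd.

Old gcd = 9; gcd of others (without N[0]) = 18
New gcd for candidate v: gcd(18, v). Preserves old gcd iff gcd(18, v) = 9.
  Option A: v=72, gcd(18,72)=18 -> changes
  Option B: v=99, gcd(18,99)=9 -> preserves
  Option C: v=76, gcd(18,76)=2 -> changes
  Option D: v=25, gcd(18,25)=1 -> changes
  Option E: v=50, gcd(18,50)=2 -> changes

Answer: B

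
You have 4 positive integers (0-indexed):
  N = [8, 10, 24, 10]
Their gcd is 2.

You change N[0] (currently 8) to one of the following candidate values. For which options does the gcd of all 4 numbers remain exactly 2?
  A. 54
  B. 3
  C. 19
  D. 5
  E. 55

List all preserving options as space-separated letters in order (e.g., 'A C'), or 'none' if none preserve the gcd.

Old gcd = 2; gcd of others (without N[0]) = 2
New gcd for candidate v: gcd(2, v). Preserves old gcd iff gcd(2, v) = 2.
  Option A: v=54, gcd(2,54)=2 -> preserves
  Option B: v=3, gcd(2,3)=1 -> changes
  Option C: v=19, gcd(2,19)=1 -> changes
  Option D: v=5, gcd(2,5)=1 -> changes
  Option E: v=55, gcd(2,55)=1 -> changes

Answer: A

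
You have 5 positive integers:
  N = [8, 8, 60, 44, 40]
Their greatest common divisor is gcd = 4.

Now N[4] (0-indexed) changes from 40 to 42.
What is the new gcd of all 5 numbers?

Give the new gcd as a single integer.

Answer: 2

Derivation:
Numbers: [8, 8, 60, 44, 40], gcd = 4
Change: index 4, 40 -> 42
gcd of the OTHER numbers (without index 4): gcd([8, 8, 60, 44]) = 4
New gcd = gcd(g_others, new_val) = gcd(4, 42) = 2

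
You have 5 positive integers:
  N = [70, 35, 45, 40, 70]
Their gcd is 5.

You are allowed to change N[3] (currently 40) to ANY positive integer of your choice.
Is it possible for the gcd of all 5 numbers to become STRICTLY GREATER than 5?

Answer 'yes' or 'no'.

Current gcd = 5
gcd of all OTHER numbers (without N[3]=40): gcd([70, 35, 45, 70]) = 5
The new gcd after any change is gcd(5, new_value).
This can be at most 5.
Since 5 = old gcd 5, the gcd can only stay the same or decrease.

Answer: no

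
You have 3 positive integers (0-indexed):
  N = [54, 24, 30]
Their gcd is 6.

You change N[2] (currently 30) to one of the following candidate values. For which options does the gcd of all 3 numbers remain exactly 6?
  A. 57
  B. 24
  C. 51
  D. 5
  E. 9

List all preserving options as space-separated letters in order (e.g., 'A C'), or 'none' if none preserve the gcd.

Old gcd = 6; gcd of others (without N[2]) = 6
New gcd for candidate v: gcd(6, v). Preserves old gcd iff gcd(6, v) = 6.
  Option A: v=57, gcd(6,57)=3 -> changes
  Option B: v=24, gcd(6,24)=6 -> preserves
  Option C: v=51, gcd(6,51)=3 -> changes
  Option D: v=5, gcd(6,5)=1 -> changes
  Option E: v=9, gcd(6,9)=3 -> changes

Answer: B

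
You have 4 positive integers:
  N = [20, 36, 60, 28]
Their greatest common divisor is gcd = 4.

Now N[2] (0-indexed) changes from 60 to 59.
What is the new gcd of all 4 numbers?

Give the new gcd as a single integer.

Numbers: [20, 36, 60, 28], gcd = 4
Change: index 2, 60 -> 59
gcd of the OTHER numbers (without index 2): gcd([20, 36, 28]) = 4
New gcd = gcd(g_others, new_val) = gcd(4, 59) = 1

Answer: 1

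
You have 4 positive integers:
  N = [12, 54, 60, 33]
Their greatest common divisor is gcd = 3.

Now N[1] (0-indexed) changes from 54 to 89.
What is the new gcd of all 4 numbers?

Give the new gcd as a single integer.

Answer: 1

Derivation:
Numbers: [12, 54, 60, 33], gcd = 3
Change: index 1, 54 -> 89
gcd of the OTHER numbers (without index 1): gcd([12, 60, 33]) = 3
New gcd = gcd(g_others, new_val) = gcd(3, 89) = 1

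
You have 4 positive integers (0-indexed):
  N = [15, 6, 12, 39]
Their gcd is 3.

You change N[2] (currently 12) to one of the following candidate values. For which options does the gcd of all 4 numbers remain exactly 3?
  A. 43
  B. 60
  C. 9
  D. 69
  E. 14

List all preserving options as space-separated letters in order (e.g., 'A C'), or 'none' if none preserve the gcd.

Old gcd = 3; gcd of others (without N[2]) = 3
New gcd for candidate v: gcd(3, v). Preserves old gcd iff gcd(3, v) = 3.
  Option A: v=43, gcd(3,43)=1 -> changes
  Option B: v=60, gcd(3,60)=3 -> preserves
  Option C: v=9, gcd(3,9)=3 -> preserves
  Option D: v=69, gcd(3,69)=3 -> preserves
  Option E: v=14, gcd(3,14)=1 -> changes

Answer: B C D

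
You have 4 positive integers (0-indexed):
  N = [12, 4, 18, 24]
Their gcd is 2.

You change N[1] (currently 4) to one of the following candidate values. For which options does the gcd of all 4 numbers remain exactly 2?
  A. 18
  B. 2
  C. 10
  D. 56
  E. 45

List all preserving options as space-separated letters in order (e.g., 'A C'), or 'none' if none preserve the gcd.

Old gcd = 2; gcd of others (without N[1]) = 6
New gcd for candidate v: gcd(6, v). Preserves old gcd iff gcd(6, v) = 2.
  Option A: v=18, gcd(6,18)=6 -> changes
  Option B: v=2, gcd(6,2)=2 -> preserves
  Option C: v=10, gcd(6,10)=2 -> preserves
  Option D: v=56, gcd(6,56)=2 -> preserves
  Option E: v=45, gcd(6,45)=3 -> changes

Answer: B C D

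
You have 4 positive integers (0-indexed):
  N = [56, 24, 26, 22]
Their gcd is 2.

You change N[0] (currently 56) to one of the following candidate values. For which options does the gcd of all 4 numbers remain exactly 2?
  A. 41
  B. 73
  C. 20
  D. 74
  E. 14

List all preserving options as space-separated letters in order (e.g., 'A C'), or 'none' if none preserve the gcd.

Answer: C D E

Derivation:
Old gcd = 2; gcd of others (without N[0]) = 2
New gcd for candidate v: gcd(2, v). Preserves old gcd iff gcd(2, v) = 2.
  Option A: v=41, gcd(2,41)=1 -> changes
  Option B: v=73, gcd(2,73)=1 -> changes
  Option C: v=20, gcd(2,20)=2 -> preserves
  Option D: v=74, gcd(2,74)=2 -> preserves
  Option E: v=14, gcd(2,14)=2 -> preserves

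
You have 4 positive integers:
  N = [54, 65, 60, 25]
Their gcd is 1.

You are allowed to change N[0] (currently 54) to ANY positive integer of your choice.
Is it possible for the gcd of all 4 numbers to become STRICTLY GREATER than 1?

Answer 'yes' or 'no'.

Answer: yes

Derivation:
Current gcd = 1
gcd of all OTHER numbers (without N[0]=54): gcd([65, 60, 25]) = 5
The new gcd after any change is gcd(5, new_value).
This can be at most 5.
Since 5 > old gcd 1, the gcd CAN increase (e.g., set N[0] = 5).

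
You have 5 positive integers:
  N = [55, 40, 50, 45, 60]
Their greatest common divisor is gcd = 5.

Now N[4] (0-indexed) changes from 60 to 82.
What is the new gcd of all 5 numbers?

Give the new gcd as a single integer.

Numbers: [55, 40, 50, 45, 60], gcd = 5
Change: index 4, 60 -> 82
gcd of the OTHER numbers (without index 4): gcd([55, 40, 50, 45]) = 5
New gcd = gcd(g_others, new_val) = gcd(5, 82) = 1

Answer: 1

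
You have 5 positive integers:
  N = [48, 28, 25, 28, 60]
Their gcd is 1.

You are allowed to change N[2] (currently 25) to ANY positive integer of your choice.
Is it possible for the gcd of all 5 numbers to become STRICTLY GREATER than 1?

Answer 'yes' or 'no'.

Answer: yes

Derivation:
Current gcd = 1
gcd of all OTHER numbers (without N[2]=25): gcd([48, 28, 28, 60]) = 4
The new gcd after any change is gcd(4, new_value).
This can be at most 4.
Since 4 > old gcd 1, the gcd CAN increase (e.g., set N[2] = 4).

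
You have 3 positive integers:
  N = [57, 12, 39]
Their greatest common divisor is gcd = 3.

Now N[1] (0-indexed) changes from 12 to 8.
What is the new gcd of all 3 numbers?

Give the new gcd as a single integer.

Numbers: [57, 12, 39], gcd = 3
Change: index 1, 12 -> 8
gcd of the OTHER numbers (without index 1): gcd([57, 39]) = 3
New gcd = gcd(g_others, new_val) = gcd(3, 8) = 1

Answer: 1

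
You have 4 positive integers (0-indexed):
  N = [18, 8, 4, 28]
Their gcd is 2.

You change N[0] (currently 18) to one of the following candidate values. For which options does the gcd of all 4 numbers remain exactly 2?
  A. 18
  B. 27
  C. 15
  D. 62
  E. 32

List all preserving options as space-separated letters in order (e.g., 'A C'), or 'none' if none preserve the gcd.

Answer: A D

Derivation:
Old gcd = 2; gcd of others (without N[0]) = 4
New gcd for candidate v: gcd(4, v). Preserves old gcd iff gcd(4, v) = 2.
  Option A: v=18, gcd(4,18)=2 -> preserves
  Option B: v=27, gcd(4,27)=1 -> changes
  Option C: v=15, gcd(4,15)=1 -> changes
  Option D: v=62, gcd(4,62)=2 -> preserves
  Option E: v=32, gcd(4,32)=4 -> changes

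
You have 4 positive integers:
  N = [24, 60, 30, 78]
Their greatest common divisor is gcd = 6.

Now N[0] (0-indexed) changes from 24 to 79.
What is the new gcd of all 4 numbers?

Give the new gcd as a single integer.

Numbers: [24, 60, 30, 78], gcd = 6
Change: index 0, 24 -> 79
gcd of the OTHER numbers (without index 0): gcd([60, 30, 78]) = 6
New gcd = gcd(g_others, new_val) = gcd(6, 79) = 1

Answer: 1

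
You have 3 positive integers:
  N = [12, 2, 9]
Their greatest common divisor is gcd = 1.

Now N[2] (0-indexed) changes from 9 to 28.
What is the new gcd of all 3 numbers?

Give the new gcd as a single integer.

Answer: 2

Derivation:
Numbers: [12, 2, 9], gcd = 1
Change: index 2, 9 -> 28
gcd of the OTHER numbers (without index 2): gcd([12, 2]) = 2
New gcd = gcd(g_others, new_val) = gcd(2, 28) = 2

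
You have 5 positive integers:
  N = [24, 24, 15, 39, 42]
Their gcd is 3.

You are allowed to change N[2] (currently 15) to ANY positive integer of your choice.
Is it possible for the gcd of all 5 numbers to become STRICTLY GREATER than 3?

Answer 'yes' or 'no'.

Current gcd = 3
gcd of all OTHER numbers (without N[2]=15): gcd([24, 24, 39, 42]) = 3
The new gcd after any change is gcd(3, new_value).
This can be at most 3.
Since 3 = old gcd 3, the gcd can only stay the same or decrease.

Answer: no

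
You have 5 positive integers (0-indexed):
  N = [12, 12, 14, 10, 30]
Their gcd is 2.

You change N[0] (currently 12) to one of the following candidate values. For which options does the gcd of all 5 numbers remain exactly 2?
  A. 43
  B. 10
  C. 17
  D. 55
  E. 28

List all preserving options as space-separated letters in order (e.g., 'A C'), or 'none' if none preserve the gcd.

Answer: B E

Derivation:
Old gcd = 2; gcd of others (without N[0]) = 2
New gcd for candidate v: gcd(2, v). Preserves old gcd iff gcd(2, v) = 2.
  Option A: v=43, gcd(2,43)=1 -> changes
  Option B: v=10, gcd(2,10)=2 -> preserves
  Option C: v=17, gcd(2,17)=1 -> changes
  Option D: v=55, gcd(2,55)=1 -> changes
  Option E: v=28, gcd(2,28)=2 -> preserves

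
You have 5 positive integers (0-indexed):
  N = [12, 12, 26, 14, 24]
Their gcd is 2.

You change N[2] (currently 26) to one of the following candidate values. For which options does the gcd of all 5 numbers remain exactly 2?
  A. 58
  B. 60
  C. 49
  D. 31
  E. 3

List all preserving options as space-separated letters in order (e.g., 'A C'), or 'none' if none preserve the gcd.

Answer: A B

Derivation:
Old gcd = 2; gcd of others (without N[2]) = 2
New gcd for candidate v: gcd(2, v). Preserves old gcd iff gcd(2, v) = 2.
  Option A: v=58, gcd(2,58)=2 -> preserves
  Option B: v=60, gcd(2,60)=2 -> preserves
  Option C: v=49, gcd(2,49)=1 -> changes
  Option D: v=31, gcd(2,31)=1 -> changes
  Option E: v=3, gcd(2,3)=1 -> changes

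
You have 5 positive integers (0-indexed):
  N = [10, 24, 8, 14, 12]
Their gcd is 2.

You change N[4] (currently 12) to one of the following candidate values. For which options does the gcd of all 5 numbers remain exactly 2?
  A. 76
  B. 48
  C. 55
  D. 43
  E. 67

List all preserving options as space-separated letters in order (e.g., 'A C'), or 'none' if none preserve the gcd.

Answer: A B

Derivation:
Old gcd = 2; gcd of others (without N[4]) = 2
New gcd for candidate v: gcd(2, v). Preserves old gcd iff gcd(2, v) = 2.
  Option A: v=76, gcd(2,76)=2 -> preserves
  Option B: v=48, gcd(2,48)=2 -> preserves
  Option C: v=55, gcd(2,55)=1 -> changes
  Option D: v=43, gcd(2,43)=1 -> changes
  Option E: v=67, gcd(2,67)=1 -> changes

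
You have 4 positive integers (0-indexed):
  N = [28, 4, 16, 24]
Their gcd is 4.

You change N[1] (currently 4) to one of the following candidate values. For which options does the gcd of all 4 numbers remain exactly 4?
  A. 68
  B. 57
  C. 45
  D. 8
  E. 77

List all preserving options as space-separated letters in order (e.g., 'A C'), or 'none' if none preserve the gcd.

Old gcd = 4; gcd of others (without N[1]) = 4
New gcd for candidate v: gcd(4, v). Preserves old gcd iff gcd(4, v) = 4.
  Option A: v=68, gcd(4,68)=4 -> preserves
  Option B: v=57, gcd(4,57)=1 -> changes
  Option C: v=45, gcd(4,45)=1 -> changes
  Option D: v=8, gcd(4,8)=4 -> preserves
  Option E: v=77, gcd(4,77)=1 -> changes

Answer: A D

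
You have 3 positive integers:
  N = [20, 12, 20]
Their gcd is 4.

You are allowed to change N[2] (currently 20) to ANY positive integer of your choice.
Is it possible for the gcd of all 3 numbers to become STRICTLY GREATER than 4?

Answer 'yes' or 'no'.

Current gcd = 4
gcd of all OTHER numbers (without N[2]=20): gcd([20, 12]) = 4
The new gcd after any change is gcd(4, new_value).
This can be at most 4.
Since 4 = old gcd 4, the gcd can only stay the same or decrease.

Answer: no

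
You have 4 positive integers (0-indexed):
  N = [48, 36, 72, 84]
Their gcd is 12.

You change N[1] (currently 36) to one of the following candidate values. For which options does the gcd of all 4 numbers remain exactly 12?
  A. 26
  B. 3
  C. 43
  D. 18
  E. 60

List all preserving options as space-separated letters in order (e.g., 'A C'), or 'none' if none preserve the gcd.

Answer: E

Derivation:
Old gcd = 12; gcd of others (without N[1]) = 12
New gcd for candidate v: gcd(12, v). Preserves old gcd iff gcd(12, v) = 12.
  Option A: v=26, gcd(12,26)=2 -> changes
  Option B: v=3, gcd(12,3)=3 -> changes
  Option C: v=43, gcd(12,43)=1 -> changes
  Option D: v=18, gcd(12,18)=6 -> changes
  Option E: v=60, gcd(12,60)=12 -> preserves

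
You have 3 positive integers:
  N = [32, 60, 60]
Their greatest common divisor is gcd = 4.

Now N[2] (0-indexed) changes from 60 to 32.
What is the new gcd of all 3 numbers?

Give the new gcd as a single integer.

Numbers: [32, 60, 60], gcd = 4
Change: index 2, 60 -> 32
gcd of the OTHER numbers (without index 2): gcd([32, 60]) = 4
New gcd = gcd(g_others, new_val) = gcd(4, 32) = 4

Answer: 4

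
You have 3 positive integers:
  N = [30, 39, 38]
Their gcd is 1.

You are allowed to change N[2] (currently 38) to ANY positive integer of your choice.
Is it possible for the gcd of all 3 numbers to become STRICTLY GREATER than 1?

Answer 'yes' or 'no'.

Current gcd = 1
gcd of all OTHER numbers (without N[2]=38): gcd([30, 39]) = 3
The new gcd after any change is gcd(3, new_value).
This can be at most 3.
Since 3 > old gcd 1, the gcd CAN increase (e.g., set N[2] = 3).

Answer: yes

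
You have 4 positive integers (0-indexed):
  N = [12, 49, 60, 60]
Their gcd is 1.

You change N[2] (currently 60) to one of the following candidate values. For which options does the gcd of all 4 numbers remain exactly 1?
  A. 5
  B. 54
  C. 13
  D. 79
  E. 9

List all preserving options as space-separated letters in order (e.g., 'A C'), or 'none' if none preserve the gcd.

Answer: A B C D E

Derivation:
Old gcd = 1; gcd of others (without N[2]) = 1
New gcd for candidate v: gcd(1, v). Preserves old gcd iff gcd(1, v) = 1.
  Option A: v=5, gcd(1,5)=1 -> preserves
  Option B: v=54, gcd(1,54)=1 -> preserves
  Option C: v=13, gcd(1,13)=1 -> preserves
  Option D: v=79, gcd(1,79)=1 -> preserves
  Option E: v=9, gcd(1,9)=1 -> preserves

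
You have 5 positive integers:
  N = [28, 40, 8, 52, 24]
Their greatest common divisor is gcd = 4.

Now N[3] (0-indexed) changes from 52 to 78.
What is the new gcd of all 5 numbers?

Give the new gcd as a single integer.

Numbers: [28, 40, 8, 52, 24], gcd = 4
Change: index 3, 52 -> 78
gcd of the OTHER numbers (without index 3): gcd([28, 40, 8, 24]) = 4
New gcd = gcd(g_others, new_val) = gcd(4, 78) = 2

Answer: 2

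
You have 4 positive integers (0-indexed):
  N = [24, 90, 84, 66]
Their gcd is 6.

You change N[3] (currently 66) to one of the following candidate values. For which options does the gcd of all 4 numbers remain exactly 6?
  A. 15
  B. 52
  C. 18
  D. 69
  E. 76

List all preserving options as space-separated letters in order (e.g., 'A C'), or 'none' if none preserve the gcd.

Old gcd = 6; gcd of others (without N[3]) = 6
New gcd for candidate v: gcd(6, v). Preserves old gcd iff gcd(6, v) = 6.
  Option A: v=15, gcd(6,15)=3 -> changes
  Option B: v=52, gcd(6,52)=2 -> changes
  Option C: v=18, gcd(6,18)=6 -> preserves
  Option D: v=69, gcd(6,69)=3 -> changes
  Option E: v=76, gcd(6,76)=2 -> changes

Answer: C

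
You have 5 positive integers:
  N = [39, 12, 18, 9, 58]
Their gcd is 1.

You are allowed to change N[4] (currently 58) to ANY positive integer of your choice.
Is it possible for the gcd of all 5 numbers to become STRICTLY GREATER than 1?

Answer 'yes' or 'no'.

Current gcd = 1
gcd of all OTHER numbers (without N[4]=58): gcd([39, 12, 18, 9]) = 3
The new gcd after any change is gcd(3, new_value).
This can be at most 3.
Since 3 > old gcd 1, the gcd CAN increase (e.g., set N[4] = 3).

Answer: yes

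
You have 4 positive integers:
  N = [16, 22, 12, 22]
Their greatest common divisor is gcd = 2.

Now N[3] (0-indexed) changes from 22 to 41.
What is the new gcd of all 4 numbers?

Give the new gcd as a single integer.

Answer: 1

Derivation:
Numbers: [16, 22, 12, 22], gcd = 2
Change: index 3, 22 -> 41
gcd of the OTHER numbers (without index 3): gcd([16, 22, 12]) = 2
New gcd = gcd(g_others, new_val) = gcd(2, 41) = 1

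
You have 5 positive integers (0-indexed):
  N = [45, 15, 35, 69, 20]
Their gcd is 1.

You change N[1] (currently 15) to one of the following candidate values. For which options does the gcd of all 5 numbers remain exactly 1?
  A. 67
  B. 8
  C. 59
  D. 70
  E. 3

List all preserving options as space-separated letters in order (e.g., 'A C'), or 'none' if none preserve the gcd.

Old gcd = 1; gcd of others (without N[1]) = 1
New gcd for candidate v: gcd(1, v). Preserves old gcd iff gcd(1, v) = 1.
  Option A: v=67, gcd(1,67)=1 -> preserves
  Option B: v=8, gcd(1,8)=1 -> preserves
  Option C: v=59, gcd(1,59)=1 -> preserves
  Option D: v=70, gcd(1,70)=1 -> preserves
  Option E: v=3, gcd(1,3)=1 -> preserves

Answer: A B C D E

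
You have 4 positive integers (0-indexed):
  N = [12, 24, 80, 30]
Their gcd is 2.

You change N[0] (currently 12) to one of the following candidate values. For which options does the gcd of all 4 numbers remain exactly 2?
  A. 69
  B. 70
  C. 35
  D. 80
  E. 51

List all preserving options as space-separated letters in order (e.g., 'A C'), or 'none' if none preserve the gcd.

Answer: B D

Derivation:
Old gcd = 2; gcd of others (without N[0]) = 2
New gcd for candidate v: gcd(2, v). Preserves old gcd iff gcd(2, v) = 2.
  Option A: v=69, gcd(2,69)=1 -> changes
  Option B: v=70, gcd(2,70)=2 -> preserves
  Option C: v=35, gcd(2,35)=1 -> changes
  Option D: v=80, gcd(2,80)=2 -> preserves
  Option E: v=51, gcd(2,51)=1 -> changes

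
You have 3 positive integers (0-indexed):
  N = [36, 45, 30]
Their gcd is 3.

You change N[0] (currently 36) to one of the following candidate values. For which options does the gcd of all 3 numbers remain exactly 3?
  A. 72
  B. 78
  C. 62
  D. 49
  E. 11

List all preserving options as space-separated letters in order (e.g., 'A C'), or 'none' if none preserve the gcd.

Answer: A B

Derivation:
Old gcd = 3; gcd of others (without N[0]) = 15
New gcd for candidate v: gcd(15, v). Preserves old gcd iff gcd(15, v) = 3.
  Option A: v=72, gcd(15,72)=3 -> preserves
  Option B: v=78, gcd(15,78)=3 -> preserves
  Option C: v=62, gcd(15,62)=1 -> changes
  Option D: v=49, gcd(15,49)=1 -> changes
  Option E: v=11, gcd(15,11)=1 -> changes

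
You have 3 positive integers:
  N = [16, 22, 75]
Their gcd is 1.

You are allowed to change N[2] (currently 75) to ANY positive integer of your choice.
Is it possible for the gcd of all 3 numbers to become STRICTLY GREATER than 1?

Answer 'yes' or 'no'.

Current gcd = 1
gcd of all OTHER numbers (without N[2]=75): gcd([16, 22]) = 2
The new gcd after any change is gcd(2, new_value).
This can be at most 2.
Since 2 > old gcd 1, the gcd CAN increase (e.g., set N[2] = 2).

Answer: yes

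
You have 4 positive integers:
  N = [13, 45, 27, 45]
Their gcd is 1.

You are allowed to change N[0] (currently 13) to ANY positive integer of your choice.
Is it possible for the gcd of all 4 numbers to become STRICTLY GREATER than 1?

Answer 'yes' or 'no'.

Current gcd = 1
gcd of all OTHER numbers (without N[0]=13): gcd([45, 27, 45]) = 9
The new gcd after any change is gcd(9, new_value).
This can be at most 9.
Since 9 > old gcd 1, the gcd CAN increase (e.g., set N[0] = 9).

Answer: yes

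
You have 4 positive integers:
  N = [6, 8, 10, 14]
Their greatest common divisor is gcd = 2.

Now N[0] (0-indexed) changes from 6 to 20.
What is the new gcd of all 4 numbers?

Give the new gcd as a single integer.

Numbers: [6, 8, 10, 14], gcd = 2
Change: index 0, 6 -> 20
gcd of the OTHER numbers (without index 0): gcd([8, 10, 14]) = 2
New gcd = gcd(g_others, new_val) = gcd(2, 20) = 2

Answer: 2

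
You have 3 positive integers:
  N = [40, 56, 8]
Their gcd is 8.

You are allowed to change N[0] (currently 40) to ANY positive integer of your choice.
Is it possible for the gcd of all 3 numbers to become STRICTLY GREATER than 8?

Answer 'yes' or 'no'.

Answer: no

Derivation:
Current gcd = 8
gcd of all OTHER numbers (without N[0]=40): gcd([56, 8]) = 8
The new gcd after any change is gcd(8, new_value).
This can be at most 8.
Since 8 = old gcd 8, the gcd can only stay the same or decrease.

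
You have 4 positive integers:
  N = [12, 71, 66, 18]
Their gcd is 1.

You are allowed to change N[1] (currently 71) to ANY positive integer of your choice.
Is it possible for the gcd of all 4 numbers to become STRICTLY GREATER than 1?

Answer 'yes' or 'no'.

Answer: yes

Derivation:
Current gcd = 1
gcd of all OTHER numbers (without N[1]=71): gcd([12, 66, 18]) = 6
The new gcd after any change is gcd(6, new_value).
This can be at most 6.
Since 6 > old gcd 1, the gcd CAN increase (e.g., set N[1] = 6).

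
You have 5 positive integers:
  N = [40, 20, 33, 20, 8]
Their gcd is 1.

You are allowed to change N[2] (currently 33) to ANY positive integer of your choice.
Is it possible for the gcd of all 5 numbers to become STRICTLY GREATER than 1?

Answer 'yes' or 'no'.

Answer: yes

Derivation:
Current gcd = 1
gcd of all OTHER numbers (without N[2]=33): gcd([40, 20, 20, 8]) = 4
The new gcd after any change is gcd(4, new_value).
This can be at most 4.
Since 4 > old gcd 1, the gcd CAN increase (e.g., set N[2] = 4).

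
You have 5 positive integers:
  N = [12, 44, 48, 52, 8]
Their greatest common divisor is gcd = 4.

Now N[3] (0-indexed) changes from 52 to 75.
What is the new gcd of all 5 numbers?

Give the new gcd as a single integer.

Numbers: [12, 44, 48, 52, 8], gcd = 4
Change: index 3, 52 -> 75
gcd of the OTHER numbers (without index 3): gcd([12, 44, 48, 8]) = 4
New gcd = gcd(g_others, new_val) = gcd(4, 75) = 1

Answer: 1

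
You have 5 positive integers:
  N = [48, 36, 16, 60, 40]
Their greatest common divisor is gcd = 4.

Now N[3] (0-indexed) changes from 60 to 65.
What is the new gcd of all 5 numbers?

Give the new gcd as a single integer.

Numbers: [48, 36, 16, 60, 40], gcd = 4
Change: index 3, 60 -> 65
gcd of the OTHER numbers (without index 3): gcd([48, 36, 16, 40]) = 4
New gcd = gcd(g_others, new_val) = gcd(4, 65) = 1

Answer: 1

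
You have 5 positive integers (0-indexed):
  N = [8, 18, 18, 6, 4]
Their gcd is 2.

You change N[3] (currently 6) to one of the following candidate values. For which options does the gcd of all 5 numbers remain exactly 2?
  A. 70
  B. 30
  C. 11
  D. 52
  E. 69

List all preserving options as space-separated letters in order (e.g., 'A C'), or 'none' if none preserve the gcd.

Old gcd = 2; gcd of others (without N[3]) = 2
New gcd for candidate v: gcd(2, v). Preserves old gcd iff gcd(2, v) = 2.
  Option A: v=70, gcd(2,70)=2 -> preserves
  Option B: v=30, gcd(2,30)=2 -> preserves
  Option C: v=11, gcd(2,11)=1 -> changes
  Option D: v=52, gcd(2,52)=2 -> preserves
  Option E: v=69, gcd(2,69)=1 -> changes

Answer: A B D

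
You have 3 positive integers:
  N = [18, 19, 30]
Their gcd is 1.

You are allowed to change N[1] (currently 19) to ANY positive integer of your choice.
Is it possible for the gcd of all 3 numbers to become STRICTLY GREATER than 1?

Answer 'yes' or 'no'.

Current gcd = 1
gcd of all OTHER numbers (without N[1]=19): gcd([18, 30]) = 6
The new gcd after any change is gcd(6, new_value).
This can be at most 6.
Since 6 > old gcd 1, the gcd CAN increase (e.g., set N[1] = 6).

Answer: yes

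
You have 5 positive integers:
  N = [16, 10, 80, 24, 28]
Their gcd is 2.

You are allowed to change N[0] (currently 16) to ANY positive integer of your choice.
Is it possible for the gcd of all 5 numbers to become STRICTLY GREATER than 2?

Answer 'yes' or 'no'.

Current gcd = 2
gcd of all OTHER numbers (without N[0]=16): gcd([10, 80, 24, 28]) = 2
The new gcd after any change is gcd(2, new_value).
This can be at most 2.
Since 2 = old gcd 2, the gcd can only stay the same or decrease.

Answer: no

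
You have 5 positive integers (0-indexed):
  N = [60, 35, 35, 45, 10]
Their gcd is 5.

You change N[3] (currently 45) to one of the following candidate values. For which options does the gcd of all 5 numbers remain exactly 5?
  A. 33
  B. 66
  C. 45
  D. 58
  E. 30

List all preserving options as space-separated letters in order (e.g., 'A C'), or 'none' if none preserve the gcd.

Answer: C E

Derivation:
Old gcd = 5; gcd of others (without N[3]) = 5
New gcd for candidate v: gcd(5, v). Preserves old gcd iff gcd(5, v) = 5.
  Option A: v=33, gcd(5,33)=1 -> changes
  Option B: v=66, gcd(5,66)=1 -> changes
  Option C: v=45, gcd(5,45)=5 -> preserves
  Option D: v=58, gcd(5,58)=1 -> changes
  Option E: v=30, gcd(5,30)=5 -> preserves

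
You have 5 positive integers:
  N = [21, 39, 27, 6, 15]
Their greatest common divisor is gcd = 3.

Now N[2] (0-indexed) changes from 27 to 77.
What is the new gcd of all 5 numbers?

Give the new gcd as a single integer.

Numbers: [21, 39, 27, 6, 15], gcd = 3
Change: index 2, 27 -> 77
gcd of the OTHER numbers (without index 2): gcd([21, 39, 6, 15]) = 3
New gcd = gcd(g_others, new_val) = gcd(3, 77) = 1

Answer: 1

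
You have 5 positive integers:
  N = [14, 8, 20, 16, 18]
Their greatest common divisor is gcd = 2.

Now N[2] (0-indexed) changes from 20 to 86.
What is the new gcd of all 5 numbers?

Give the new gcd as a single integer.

Numbers: [14, 8, 20, 16, 18], gcd = 2
Change: index 2, 20 -> 86
gcd of the OTHER numbers (without index 2): gcd([14, 8, 16, 18]) = 2
New gcd = gcd(g_others, new_val) = gcd(2, 86) = 2

Answer: 2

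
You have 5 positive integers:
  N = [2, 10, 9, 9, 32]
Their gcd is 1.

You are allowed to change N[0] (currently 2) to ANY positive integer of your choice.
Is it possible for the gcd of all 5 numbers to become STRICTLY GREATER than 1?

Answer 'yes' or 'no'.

Answer: no

Derivation:
Current gcd = 1
gcd of all OTHER numbers (without N[0]=2): gcd([10, 9, 9, 32]) = 1
The new gcd after any change is gcd(1, new_value).
This can be at most 1.
Since 1 = old gcd 1, the gcd can only stay the same or decrease.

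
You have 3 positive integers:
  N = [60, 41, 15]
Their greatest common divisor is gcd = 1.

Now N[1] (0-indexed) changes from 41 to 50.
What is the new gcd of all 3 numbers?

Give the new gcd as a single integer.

Numbers: [60, 41, 15], gcd = 1
Change: index 1, 41 -> 50
gcd of the OTHER numbers (without index 1): gcd([60, 15]) = 15
New gcd = gcd(g_others, new_val) = gcd(15, 50) = 5

Answer: 5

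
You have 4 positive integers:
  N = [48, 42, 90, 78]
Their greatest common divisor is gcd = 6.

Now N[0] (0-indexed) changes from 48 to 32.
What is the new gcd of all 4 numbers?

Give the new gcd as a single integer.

Numbers: [48, 42, 90, 78], gcd = 6
Change: index 0, 48 -> 32
gcd of the OTHER numbers (without index 0): gcd([42, 90, 78]) = 6
New gcd = gcd(g_others, new_val) = gcd(6, 32) = 2

Answer: 2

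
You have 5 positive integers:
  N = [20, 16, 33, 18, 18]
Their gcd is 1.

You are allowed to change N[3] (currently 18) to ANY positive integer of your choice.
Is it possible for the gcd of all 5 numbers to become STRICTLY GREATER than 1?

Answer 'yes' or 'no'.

Answer: no

Derivation:
Current gcd = 1
gcd of all OTHER numbers (without N[3]=18): gcd([20, 16, 33, 18]) = 1
The new gcd after any change is gcd(1, new_value).
This can be at most 1.
Since 1 = old gcd 1, the gcd can only stay the same or decrease.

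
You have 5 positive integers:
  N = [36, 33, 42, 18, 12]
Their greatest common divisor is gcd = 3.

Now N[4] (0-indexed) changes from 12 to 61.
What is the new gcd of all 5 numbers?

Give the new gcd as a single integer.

Numbers: [36, 33, 42, 18, 12], gcd = 3
Change: index 4, 12 -> 61
gcd of the OTHER numbers (without index 4): gcd([36, 33, 42, 18]) = 3
New gcd = gcd(g_others, new_val) = gcd(3, 61) = 1

Answer: 1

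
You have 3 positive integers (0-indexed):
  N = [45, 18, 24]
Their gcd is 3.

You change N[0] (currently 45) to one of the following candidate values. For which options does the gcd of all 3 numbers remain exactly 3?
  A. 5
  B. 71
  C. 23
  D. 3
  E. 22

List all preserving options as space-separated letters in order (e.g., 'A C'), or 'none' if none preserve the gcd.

Answer: D

Derivation:
Old gcd = 3; gcd of others (without N[0]) = 6
New gcd for candidate v: gcd(6, v). Preserves old gcd iff gcd(6, v) = 3.
  Option A: v=5, gcd(6,5)=1 -> changes
  Option B: v=71, gcd(6,71)=1 -> changes
  Option C: v=23, gcd(6,23)=1 -> changes
  Option D: v=3, gcd(6,3)=3 -> preserves
  Option E: v=22, gcd(6,22)=2 -> changes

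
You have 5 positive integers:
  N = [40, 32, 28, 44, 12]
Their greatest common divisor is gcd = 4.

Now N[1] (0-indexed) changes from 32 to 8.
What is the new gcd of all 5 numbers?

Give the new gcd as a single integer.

Numbers: [40, 32, 28, 44, 12], gcd = 4
Change: index 1, 32 -> 8
gcd of the OTHER numbers (without index 1): gcd([40, 28, 44, 12]) = 4
New gcd = gcd(g_others, new_val) = gcd(4, 8) = 4

Answer: 4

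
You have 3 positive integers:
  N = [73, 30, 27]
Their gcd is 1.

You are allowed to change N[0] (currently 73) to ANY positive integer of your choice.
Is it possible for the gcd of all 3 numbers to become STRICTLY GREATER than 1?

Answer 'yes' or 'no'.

Answer: yes

Derivation:
Current gcd = 1
gcd of all OTHER numbers (without N[0]=73): gcd([30, 27]) = 3
The new gcd after any change is gcd(3, new_value).
This can be at most 3.
Since 3 > old gcd 1, the gcd CAN increase (e.g., set N[0] = 3).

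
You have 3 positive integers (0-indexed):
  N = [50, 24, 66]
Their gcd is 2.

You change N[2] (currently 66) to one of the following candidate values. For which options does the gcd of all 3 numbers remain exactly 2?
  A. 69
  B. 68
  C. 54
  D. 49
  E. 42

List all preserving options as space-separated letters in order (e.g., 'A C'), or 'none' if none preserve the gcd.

Old gcd = 2; gcd of others (without N[2]) = 2
New gcd for candidate v: gcd(2, v). Preserves old gcd iff gcd(2, v) = 2.
  Option A: v=69, gcd(2,69)=1 -> changes
  Option B: v=68, gcd(2,68)=2 -> preserves
  Option C: v=54, gcd(2,54)=2 -> preserves
  Option D: v=49, gcd(2,49)=1 -> changes
  Option E: v=42, gcd(2,42)=2 -> preserves

Answer: B C E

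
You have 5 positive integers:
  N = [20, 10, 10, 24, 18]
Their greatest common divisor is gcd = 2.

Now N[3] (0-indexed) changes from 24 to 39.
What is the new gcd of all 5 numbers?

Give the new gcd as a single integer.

Answer: 1

Derivation:
Numbers: [20, 10, 10, 24, 18], gcd = 2
Change: index 3, 24 -> 39
gcd of the OTHER numbers (without index 3): gcd([20, 10, 10, 18]) = 2
New gcd = gcd(g_others, new_val) = gcd(2, 39) = 1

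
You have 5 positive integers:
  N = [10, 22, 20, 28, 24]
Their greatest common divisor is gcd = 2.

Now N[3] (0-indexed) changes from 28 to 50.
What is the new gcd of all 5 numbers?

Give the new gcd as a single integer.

Numbers: [10, 22, 20, 28, 24], gcd = 2
Change: index 3, 28 -> 50
gcd of the OTHER numbers (without index 3): gcd([10, 22, 20, 24]) = 2
New gcd = gcd(g_others, new_val) = gcd(2, 50) = 2

Answer: 2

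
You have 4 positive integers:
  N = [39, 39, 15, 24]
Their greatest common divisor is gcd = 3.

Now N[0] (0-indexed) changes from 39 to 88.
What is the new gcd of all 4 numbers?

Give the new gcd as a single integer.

Numbers: [39, 39, 15, 24], gcd = 3
Change: index 0, 39 -> 88
gcd of the OTHER numbers (without index 0): gcd([39, 15, 24]) = 3
New gcd = gcd(g_others, new_val) = gcd(3, 88) = 1

Answer: 1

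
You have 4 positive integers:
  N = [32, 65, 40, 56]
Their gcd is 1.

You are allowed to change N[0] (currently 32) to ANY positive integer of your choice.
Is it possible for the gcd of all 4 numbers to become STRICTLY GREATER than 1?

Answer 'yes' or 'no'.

Answer: no

Derivation:
Current gcd = 1
gcd of all OTHER numbers (without N[0]=32): gcd([65, 40, 56]) = 1
The new gcd after any change is gcd(1, new_value).
This can be at most 1.
Since 1 = old gcd 1, the gcd can only stay the same or decrease.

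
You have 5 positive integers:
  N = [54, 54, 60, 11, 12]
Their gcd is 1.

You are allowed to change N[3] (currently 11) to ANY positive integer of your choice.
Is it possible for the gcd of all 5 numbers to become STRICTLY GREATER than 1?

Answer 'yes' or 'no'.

Answer: yes

Derivation:
Current gcd = 1
gcd of all OTHER numbers (without N[3]=11): gcd([54, 54, 60, 12]) = 6
The new gcd after any change is gcd(6, new_value).
This can be at most 6.
Since 6 > old gcd 1, the gcd CAN increase (e.g., set N[3] = 6).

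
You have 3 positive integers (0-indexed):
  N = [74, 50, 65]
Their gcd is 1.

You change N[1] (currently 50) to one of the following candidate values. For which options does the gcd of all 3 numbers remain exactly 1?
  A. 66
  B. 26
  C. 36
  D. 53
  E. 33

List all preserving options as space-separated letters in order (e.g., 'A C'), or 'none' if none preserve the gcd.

Answer: A B C D E

Derivation:
Old gcd = 1; gcd of others (without N[1]) = 1
New gcd for candidate v: gcd(1, v). Preserves old gcd iff gcd(1, v) = 1.
  Option A: v=66, gcd(1,66)=1 -> preserves
  Option B: v=26, gcd(1,26)=1 -> preserves
  Option C: v=36, gcd(1,36)=1 -> preserves
  Option D: v=53, gcd(1,53)=1 -> preserves
  Option E: v=33, gcd(1,33)=1 -> preserves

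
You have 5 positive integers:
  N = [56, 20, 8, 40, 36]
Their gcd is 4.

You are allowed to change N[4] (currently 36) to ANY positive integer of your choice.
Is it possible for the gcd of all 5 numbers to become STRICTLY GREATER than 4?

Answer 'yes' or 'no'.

Answer: no

Derivation:
Current gcd = 4
gcd of all OTHER numbers (without N[4]=36): gcd([56, 20, 8, 40]) = 4
The new gcd after any change is gcd(4, new_value).
This can be at most 4.
Since 4 = old gcd 4, the gcd can only stay the same or decrease.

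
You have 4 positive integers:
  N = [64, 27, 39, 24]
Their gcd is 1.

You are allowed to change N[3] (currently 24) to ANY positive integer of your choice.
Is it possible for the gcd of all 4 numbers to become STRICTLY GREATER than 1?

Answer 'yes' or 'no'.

Current gcd = 1
gcd of all OTHER numbers (without N[3]=24): gcd([64, 27, 39]) = 1
The new gcd after any change is gcd(1, new_value).
This can be at most 1.
Since 1 = old gcd 1, the gcd can only stay the same or decrease.

Answer: no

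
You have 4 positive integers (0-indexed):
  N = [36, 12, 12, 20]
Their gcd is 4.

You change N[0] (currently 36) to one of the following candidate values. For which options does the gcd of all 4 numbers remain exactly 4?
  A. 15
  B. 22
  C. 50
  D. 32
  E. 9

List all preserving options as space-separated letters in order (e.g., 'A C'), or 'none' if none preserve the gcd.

Answer: D

Derivation:
Old gcd = 4; gcd of others (without N[0]) = 4
New gcd for candidate v: gcd(4, v). Preserves old gcd iff gcd(4, v) = 4.
  Option A: v=15, gcd(4,15)=1 -> changes
  Option B: v=22, gcd(4,22)=2 -> changes
  Option C: v=50, gcd(4,50)=2 -> changes
  Option D: v=32, gcd(4,32)=4 -> preserves
  Option E: v=9, gcd(4,9)=1 -> changes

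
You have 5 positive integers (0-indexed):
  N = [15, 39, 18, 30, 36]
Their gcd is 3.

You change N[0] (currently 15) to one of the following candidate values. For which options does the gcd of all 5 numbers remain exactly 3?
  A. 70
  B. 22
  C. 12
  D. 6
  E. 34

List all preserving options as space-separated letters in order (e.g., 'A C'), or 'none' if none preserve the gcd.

Answer: C D

Derivation:
Old gcd = 3; gcd of others (without N[0]) = 3
New gcd for candidate v: gcd(3, v). Preserves old gcd iff gcd(3, v) = 3.
  Option A: v=70, gcd(3,70)=1 -> changes
  Option B: v=22, gcd(3,22)=1 -> changes
  Option C: v=12, gcd(3,12)=3 -> preserves
  Option D: v=6, gcd(3,6)=3 -> preserves
  Option E: v=34, gcd(3,34)=1 -> changes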